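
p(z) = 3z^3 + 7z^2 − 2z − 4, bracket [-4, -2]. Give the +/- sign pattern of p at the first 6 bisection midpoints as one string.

--++--

midpoint -3: p = -16 < 0 → [-3, -2]
midpoint -2.5: p = -2.125 < 0 → [-2.5, -2]
midpoint -2.25: p = 1.765625 > 0 → [-2.5, -2.25]
midpoint -2.375: p = 0.0449 > 0 → [-2.5, -2.375]
midpoint -2.4375: p = -0.9817 < 0 → [-2.4375, -2.375]
midpoint -2.40625: p = -0.4541 < 0 → [-2.40625, -2.375]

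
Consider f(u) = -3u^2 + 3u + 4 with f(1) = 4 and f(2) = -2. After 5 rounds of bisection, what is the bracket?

[1.75, 1.78125]

u = 1.5 gives f = 1.75, positive; keep [1.5, 2]
u = 1.75 gives f = 0.0625, positive; keep [1.75, 2]
u = 1.875 gives f = -0.921875, negative; keep [1.75, 1.875]
u = 1.8125 gives f = -0.418, negative; keep [1.75, 1.8125]
u = 1.78125 gives f = -0.1748, negative; keep [1.75, 1.78125]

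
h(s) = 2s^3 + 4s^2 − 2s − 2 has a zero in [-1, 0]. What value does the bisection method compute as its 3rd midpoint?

-0.625

m = -0.5, h(m) = -0.25 (−); new bracket [-1, -0.5]
m = -0.75, h(m) = 0.90625 (+); new bracket [-0.75, -0.5]
m = -0.625, h(m) = 0.324219 (+); new bracket [-0.625, -0.5]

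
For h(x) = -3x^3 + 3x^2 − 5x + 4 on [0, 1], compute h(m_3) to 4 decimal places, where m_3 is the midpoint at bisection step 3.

h(0.5) = 1.875 > 0, so the root lies in [0.5, 1]
h(0.75) = 0.671875 > 0, so the root lies in [0.75, 1]
h(0.875) = -0.087891 < 0, so the root lies in [0.75, 0.875]

-0.0879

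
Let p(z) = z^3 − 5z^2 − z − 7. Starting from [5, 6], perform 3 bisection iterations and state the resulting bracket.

[5.375, 5.5]

midpoint 5.5: p = 2.625 > 0 → [5, 5.5]
midpoint 5.25: p = -5.359375 < 0 → [5.25, 5.5]
midpoint 5.375: p = -1.541016 < 0 → [5.375, 5.5]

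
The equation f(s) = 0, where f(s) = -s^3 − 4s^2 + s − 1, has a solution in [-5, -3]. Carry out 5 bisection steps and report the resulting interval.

[-4.3125, -4.25]

m = -4, f(m) = -5 (−); new bracket [-5, -4]
m = -4.5, f(m) = 4.625 (+); new bracket [-4.5, -4]
m = -4.25, f(m) = -0.734375 (−); new bracket [-4.5, -4.25]
m = -4.375, f(m) = 1.8027 (+); new bracket [-4.375, -4.25]
m = -4.3125, f(m) = 0.4993 (+); new bracket [-4.3125, -4.25]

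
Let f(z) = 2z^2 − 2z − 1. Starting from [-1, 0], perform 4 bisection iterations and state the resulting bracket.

midpoint -0.5: f = 0.5 > 0 → [-0.5, 0]
midpoint -0.25: f = -0.375 < 0 → [-0.5, -0.25]
midpoint -0.375: f = 0.03125 > 0 → [-0.375, -0.25]
midpoint -0.3125: f = -0.1797 < 0 → [-0.375, -0.3125]

[-0.375, -0.3125]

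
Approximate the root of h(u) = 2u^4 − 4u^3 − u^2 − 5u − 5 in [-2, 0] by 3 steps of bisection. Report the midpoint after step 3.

midpoint -1: h = 5 > 0 → [-1, 0]
midpoint -0.5: h = -2.125 < 0 → [-1, -0.5]
midpoint -0.75: h = 0.507812 > 0 → [-0.75, -0.5]

-0.75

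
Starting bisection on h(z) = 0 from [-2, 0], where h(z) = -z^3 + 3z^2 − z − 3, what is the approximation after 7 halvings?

-0.765625

h(-1) = 2 > 0, so the root lies in [-1, 0]
h(-0.5) = -1.625 < 0, so the root lies in [-1, -0.5]
h(-0.75) = -0.140625 < 0, so the root lies in [-1, -0.75]
h(-0.875) = 0.8418 > 0, so the root lies in [-0.875, -0.75]
h(-0.8125) = 0.3293 > 0, so the root lies in [-0.8125, -0.75]
h(-0.78125) = 0.0891 > 0, so the root lies in [-0.78125, -0.75]
h(-0.765625) = -0.027 < 0, so the root lies in [-0.78125, -0.765625]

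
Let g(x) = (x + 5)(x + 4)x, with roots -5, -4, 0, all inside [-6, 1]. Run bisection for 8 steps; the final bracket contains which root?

m = -2.5, g(m) = -9.375 (−); new bracket [-2.5, 1]
m = -0.75, g(m) = -10.359375 (−); new bracket [-0.75, 1]
m = 0.125, g(m) = 2.642578 (+); new bracket [-0.75, 0.125]
m = -0.3125, g(m) = -5.4016 (−); new bracket [-0.3125, 0.125]
m = -0.09375, g(m) = -1.7967 (−); new bracket [-0.09375, 0.125]
m = 0.015625, g(m) = 0.3147 (+); new bracket [-0.09375, 0.015625]
m = -0.0390625, g(m) = -0.7676 (−); new bracket [-0.0390625, 0.015625]
m = -0.01171875, g(m) = -0.2331 (−); new bracket [-0.01171875, 0.015625]

0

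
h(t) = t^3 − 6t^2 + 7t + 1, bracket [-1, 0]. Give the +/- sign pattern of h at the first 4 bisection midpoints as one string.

--+-

t = -0.5 gives h = -4.125, negative; keep [-0.5, 0]
t = -0.25 gives h = -1.140625, negative; keep [-0.25, 0]
t = -0.125 gives h = 0.029297, positive; keep [-0.25, -0.125]
t = -0.1875 gives h = -0.53, negative; keep [-0.1875, -0.125]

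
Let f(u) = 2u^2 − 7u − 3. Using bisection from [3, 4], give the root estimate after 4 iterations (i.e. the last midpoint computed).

3.9375

midpoint 3.5: f = -3 < 0 → [3.5, 4]
midpoint 3.75: f = -1.125 < 0 → [3.75, 4]
midpoint 3.875: f = -0.09375 < 0 → [3.875, 4]
midpoint 3.9375: f = 0.4453 > 0 → [3.875, 3.9375]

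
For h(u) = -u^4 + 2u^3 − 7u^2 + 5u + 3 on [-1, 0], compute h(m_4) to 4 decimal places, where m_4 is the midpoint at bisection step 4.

midpoint -0.5: h = -1.5625 < 0 → [-0.5, 0]
midpoint -0.25: h = 1.277344 > 0 → [-0.5, -0.25]
midpoint -0.375: h = 0.015381 > 0 → [-0.5, -0.375]
midpoint -0.4375: h = -0.7315 < 0 → [-0.4375, -0.375]

-0.7315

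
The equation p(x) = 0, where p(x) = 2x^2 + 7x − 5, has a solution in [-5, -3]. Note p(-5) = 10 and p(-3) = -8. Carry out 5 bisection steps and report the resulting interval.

[-4.125, -4.0625]

p(-4) = -1 < 0, so the root lies in [-5, -4]
p(-4.5) = 4 > 0, so the root lies in [-4.5, -4]
p(-4.25) = 1.375 > 0, so the root lies in [-4.25, -4]
p(-4.125) = 0.1562 > 0, so the root lies in [-4.125, -4]
p(-4.0625) = -0.4297 < 0, so the root lies in [-4.125, -4.0625]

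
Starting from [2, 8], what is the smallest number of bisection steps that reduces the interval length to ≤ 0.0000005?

Width after n steps is 6/2^n. Need 2^n ≥ 6/0.0000005 = 12000000.
2^23 = 8388608 < 12000000 ≤ 2^24 = 16777216, so n = 24.

24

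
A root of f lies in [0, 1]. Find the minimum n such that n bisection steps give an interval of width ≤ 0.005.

8

Width after n steps is 1/2^n. Need 2^n ≥ 1/0.005 = 200.
2^7 = 128 < 200 ≤ 2^8 = 256, so n = 8.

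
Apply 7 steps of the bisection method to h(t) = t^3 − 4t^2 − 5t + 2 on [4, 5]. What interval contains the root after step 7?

[4.9296875, 4.9375]

h(4.5) = -10.375 < 0, so the root lies in [4.5, 5]
h(4.75) = -4.828125 < 0, so the root lies in [4.75, 5]
h(4.875) = -1.580078 < 0, so the root lies in [4.875, 5]
h(4.9375) = 0.1677 > 0, so the root lies in [4.875, 4.9375]
h(4.90625) = -0.7166 < 0, so the root lies in [4.90625, 4.9375]
h(4.921875) = -0.2771 < 0, so the root lies in [4.921875, 4.9375]
h(4.9296875) = -0.0553 < 0, so the root lies in [4.9296875, 4.9375]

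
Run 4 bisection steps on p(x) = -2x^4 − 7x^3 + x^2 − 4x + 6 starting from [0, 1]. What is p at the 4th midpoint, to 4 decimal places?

x = 0.5 gives p = 3.25, positive; keep [0.5, 1]
x = 0.75 gives p = -0.023438, negative; keep [0.5, 0.75]
x = 0.625 gives p = 1.876465, positive; keep [0.625, 0.75]
x = 0.6875 gives p = 1.0012, positive; keep [0.6875, 0.75]

1.0012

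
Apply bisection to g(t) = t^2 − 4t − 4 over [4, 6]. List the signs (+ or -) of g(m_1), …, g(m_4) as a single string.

m = 5, g(m) = 1 (+); new bracket [4, 5]
m = 4.5, g(m) = -1.75 (−); new bracket [4.5, 5]
m = 4.75, g(m) = -0.4375 (−); new bracket [4.75, 5]
m = 4.875, g(m) = 0.2656 (+); new bracket [4.75, 4.875]

+--+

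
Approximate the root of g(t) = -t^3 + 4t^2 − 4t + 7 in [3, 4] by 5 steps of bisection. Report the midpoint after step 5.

t = 3.5 gives g = -0.875, negative; keep [3, 3.5]
t = 3.25 gives g = 1.921875, positive; keep [3.25, 3.5]
t = 3.375 gives g = 0.619141, positive; keep [3.375, 3.5]
t = 3.4375 gives g = -0.1033, negative; keep [3.375, 3.4375]
t = 3.40625 gives g = 0.264, positive; keep [3.40625, 3.4375]

3.40625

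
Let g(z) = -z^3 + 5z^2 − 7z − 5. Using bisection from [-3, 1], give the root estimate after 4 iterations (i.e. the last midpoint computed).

m = -1, g(m) = 8 (+); new bracket [-1, 1]
m = 0, g(m) = -5 (−); new bracket [-1, 0]
m = -0.5, g(m) = -0.125 (−); new bracket [-1, -0.5]
m = -0.75, g(m) = 3.4844 (+); new bracket [-0.75, -0.5]

-0.75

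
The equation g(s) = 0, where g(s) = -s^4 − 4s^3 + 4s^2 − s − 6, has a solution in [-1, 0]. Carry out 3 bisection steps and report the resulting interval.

[-0.875, -0.75]

s = -0.5 gives g = -4.0625, negative; keep [-1, -0.5]
s = -0.75 gives g = -1.628906, negative; keep [-1, -0.75]
s = -0.875 gives g = 0.031006, positive; keep [-0.875, -0.75]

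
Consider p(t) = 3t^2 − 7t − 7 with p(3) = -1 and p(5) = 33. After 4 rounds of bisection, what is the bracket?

m = 4, p(m) = 13 (+); new bracket [3, 4]
m = 3.5, p(m) = 5.25 (+); new bracket [3, 3.5]
m = 3.25, p(m) = 1.9375 (+); new bracket [3, 3.25]
m = 3.125, p(m) = 0.4219 (+); new bracket [3, 3.125]

[3, 3.125]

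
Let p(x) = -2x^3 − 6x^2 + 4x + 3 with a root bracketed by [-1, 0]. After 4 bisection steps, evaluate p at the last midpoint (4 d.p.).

m = -0.5, p(m) = -0.25 (−); new bracket [-0.5, 0]
m = -0.25, p(m) = 1.65625 (+); new bracket [-0.5, -0.25]
m = -0.375, p(m) = 0.761719 (+); new bracket [-0.5, -0.375]
m = -0.4375, p(m) = 0.269 (+); new bracket [-0.5, -0.4375]

0.2690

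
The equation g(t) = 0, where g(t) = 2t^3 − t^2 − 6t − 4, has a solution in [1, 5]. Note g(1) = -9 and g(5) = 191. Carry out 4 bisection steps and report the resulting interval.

g(3) = 23 > 0, so the root lies in [1, 3]
g(2) = -4 < 0, so the root lies in [2, 3]
g(2.5) = 6 > 0, so the root lies in [2, 2.5]
g(2.25) = 0.2188 > 0, so the root lies in [2, 2.25]

[2, 2.25]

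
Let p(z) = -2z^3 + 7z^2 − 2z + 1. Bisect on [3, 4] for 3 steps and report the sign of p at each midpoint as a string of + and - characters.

midpoint 3.5: p = -6 < 0 → [3, 3.5]
midpoint 3.25: p = -0.21875 < 0 → [3, 3.25]
midpoint 3.125: p = 2.074219 > 0 → [3.125, 3.25]

--+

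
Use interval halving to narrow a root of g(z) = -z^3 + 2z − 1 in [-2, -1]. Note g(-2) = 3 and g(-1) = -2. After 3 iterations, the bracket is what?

[-1.625, -1.5]

m = -1.5, g(m) = -0.625 (−); new bracket [-2, -1.5]
m = -1.75, g(m) = 0.859375 (+); new bracket [-1.75, -1.5]
m = -1.625, g(m) = 0.041016 (+); new bracket [-1.625, -1.5]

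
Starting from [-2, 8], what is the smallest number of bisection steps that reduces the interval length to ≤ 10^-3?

14

Width after n steps is 10/2^n. Need 2^n ≥ 10/10^-3 = 10000.
2^13 = 8192 < 10000 ≤ 2^14 = 16384, so n = 14.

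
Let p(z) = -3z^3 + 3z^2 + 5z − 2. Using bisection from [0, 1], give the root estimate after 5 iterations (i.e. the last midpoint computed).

0.34375

m = 0.5, p(m) = 0.875 (+); new bracket [0, 0.5]
m = 0.25, p(m) = -0.609375 (−); new bracket [0.25, 0.5]
m = 0.375, p(m) = 0.138672 (+); new bracket [0.25, 0.375]
m = 0.3125, p(m) = -0.2361 (−); new bracket [0.3125, 0.375]
m = 0.34375, p(m) = -0.0486 (−); new bracket [0.34375, 0.375]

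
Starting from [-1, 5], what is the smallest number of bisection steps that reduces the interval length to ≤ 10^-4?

Width after n steps is 6/2^n. Need 2^n ≥ 6/10^-4 = 60000.
2^15 = 32768 < 60000 ≤ 2^16 = 65536, so n = 16.

16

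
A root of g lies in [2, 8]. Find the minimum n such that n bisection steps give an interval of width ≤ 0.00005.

17

Width after n steps is 6/2^n. Need 2^n ≥ 6/0.00005 = 120000.
2^16 = 65536 < 120000 ≤ 2^17 = 131072, so n = 17.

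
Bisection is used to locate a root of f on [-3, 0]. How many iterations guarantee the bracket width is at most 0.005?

Width after n steps is 3/2^n. Need 2^n ≥ 3/0.005 = 600.
2^9 = 512 < 600 ≤ 2^10 = 1024, so n = 10.

10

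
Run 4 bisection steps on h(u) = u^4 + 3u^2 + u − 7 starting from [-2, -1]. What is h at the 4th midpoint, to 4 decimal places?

u = -1.5 gives h = 3.3125, positive; keep [-1.5, -1]
u = -1.25 gives h = -1.121094, negative; keep [-1.5, -1.25]
u = -1.375 gives h = 0.871338, positive; keep [-1.375, -1.25]
u = -1.3125 gives h = -0.177, negative; keep [-1.375, -1.3125]

-0.1770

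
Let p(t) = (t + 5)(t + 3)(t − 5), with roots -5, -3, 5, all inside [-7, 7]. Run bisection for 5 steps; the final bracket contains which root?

m = 0, p(m) = -75 (−); new bracket [0, 7]
m = 3.5, p(m) = -82.875 (−); new bracket [3.5, 7]
m = 5.25, p(m) = 21.140625 (+); new bracket [3.5, 5.25]
m = 4.375, p(m) = -43.2129 (−); new bracket [4.375, 5.25]
m = 4.8125, p(m) = -14.3738 (−); new bracket [4.8125, 5.25]

5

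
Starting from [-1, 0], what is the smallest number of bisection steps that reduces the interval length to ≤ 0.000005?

18

Width after n steps is 1/2^n. Need 2^n ≥ 1/0.000005 = 200000.
2^17 = 131072 < 200000 ≤ 2^18 = 262144, so n = 18.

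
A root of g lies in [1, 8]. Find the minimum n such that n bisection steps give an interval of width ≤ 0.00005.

Width after n steps is 7/2^n. Need 2^n ≥ 7/0.00005 = 140000.
2^17 = 131072 < 140000 ≤ 2^18 = 262144, so n = 18.

18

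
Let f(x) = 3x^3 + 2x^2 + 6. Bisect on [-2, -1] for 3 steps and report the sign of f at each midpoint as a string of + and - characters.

midpoint -1.5: f = 0.375 > 0 → [-2, -1.5]
midpoint -1.75: f = -3.953125 < 0 → [-1.75, -1.5]
midpoint -1.625: f = -1.591797 < 0 → [-1.625, -1.5]

+--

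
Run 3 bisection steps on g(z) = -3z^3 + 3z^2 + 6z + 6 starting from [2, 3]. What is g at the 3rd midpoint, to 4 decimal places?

-3.0176

z = 2.5 gives g = -7.125, negative; keep [2, 2.5]
z = 2.25 gives g = 0.515625, positive; keep [2.25, 2.5]
z = 2.375 gives g = -3.017578, negative; keep [2.25, 2.375]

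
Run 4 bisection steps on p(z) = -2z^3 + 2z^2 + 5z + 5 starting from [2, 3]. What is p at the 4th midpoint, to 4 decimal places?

0.1060

z = 2.5 gives p = -1.25, negative; keep [2, 2.5]
z = 2.25 gives p = 3.59375, positive; keep [2.25, 2.5]
z = 2.375 gives p = 1.363281, positive; keep [2.375, 2.5]
z = 2.4375 gives p = 0.106, positive; keep [2.4375, 2.5]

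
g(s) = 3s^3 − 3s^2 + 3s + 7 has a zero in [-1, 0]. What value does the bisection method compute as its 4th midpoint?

-0.9375

s = -0.5 gives g = 4.375, positive; keep [-1, -0.5]
s = -0.75 gives g = 1.796875, positive; keep [-1, -0.75]
s = -0.875 gives g = 0.068359, positive; keep [-1, -0.875]
s = -0.9375 gives g = -0.9211, negative; keep [-0.9375, -0.875]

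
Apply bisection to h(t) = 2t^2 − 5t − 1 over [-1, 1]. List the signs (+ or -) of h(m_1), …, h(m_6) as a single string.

midpoint 0: h = -1 < 0 → [-1, 0]
midpoint -0.5: h = 2 > 0 → [-0.5, 0]
midpoint -0.25: h = 0.375 > 0 → [-0.25, 0]
midpoint -0.125: h = -0.3438 < 0 → [-0.25, -0.125]
midpoint -0.1875: h = 0.0078 > 0 → [-0.1875, -0.125]
midpoint -0.15625: h = -0.1699 < 0 → [-0.1875, -0.15625]

-++-+-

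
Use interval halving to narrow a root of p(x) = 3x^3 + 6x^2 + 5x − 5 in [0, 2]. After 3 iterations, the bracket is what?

m = 1, p(m) = 9 (+); new bracket [0, 1]
m = 0.5, p(m) = -0.625 (−); new bracket [0.5, 1]
m = 0.75, p(m) = 3.390625 (+); new bracket [0.5, 0.75]

[0.5, 0.75]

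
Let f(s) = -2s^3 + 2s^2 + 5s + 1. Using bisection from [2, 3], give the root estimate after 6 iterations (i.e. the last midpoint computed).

2.234375

m = 2.5, f(m) = -5.25 (−); new bracket [2, 2.5]
m = 2.25, f(m) = -0.40625 (−); new bracket [2, 2.25]
m = 2.125, f(m) = 1.464844 (+); new bracket [2.125, 2.25]
m = 2.1875, f(m) = 0.5728 (+); new bracket [2.1875, 2.25]
m = 2.21875, f(m) = 0.0943 (+); new bracket [2.21875, 2.25]
m = 2.234375, f(m) = -0.1532 (−); new bracket [2.21875, 2.234375]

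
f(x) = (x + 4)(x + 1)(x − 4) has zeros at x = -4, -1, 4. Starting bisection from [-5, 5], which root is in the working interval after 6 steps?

m = 0, f(m) = -16 (−); new bracket [0, 5]
m = 2.5, f(m) = -34.125 (−); new bracket [2.5, 5]
m = 3.75, f(m) = -9.203125 (−); new bracket [3.75, 5]
m = 4.375, f(m) = 16.8809 (+); new bracket [3.75, 4.375]
m = 4.0625, f(m) = 2.551 (+); new bracket [3.75, 4.0625]
m = 3.90625, f(m) = -3.6366 (−); new bracket [3.90625, 4.0625]

4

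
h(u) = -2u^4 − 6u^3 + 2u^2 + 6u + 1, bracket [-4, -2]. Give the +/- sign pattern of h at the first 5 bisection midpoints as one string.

+----

m = -3, h(m) = 1 (+); new bracket [-4, -3]
m = -3.5, h(m) = -38.375 (−); new bracket [-3.5, -3]
m = -3.25, h(m) = -14.539062 (−); new bracket [-3.25, -3]
m = -3.125, h(m) = -5.8481 (−); new bracket [-3.125, -3]
m = -3.0625, h(m) = -2.2076 (−); new bracket [-3.0625, -3]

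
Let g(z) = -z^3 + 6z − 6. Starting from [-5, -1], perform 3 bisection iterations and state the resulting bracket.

[-3, -2.5]

m = -3, g(m) = 3 (+); new bracket [-3, -1]
m = -2, g(m) = -10 (−); new bracket [-3, -2]
m = -2.5, g(m) = -5.375 (−); new bracket [-3, -2.5]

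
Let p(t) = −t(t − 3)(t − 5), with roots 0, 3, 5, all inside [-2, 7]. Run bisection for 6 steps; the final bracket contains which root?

0

m = 2.5, p(m) = -3.125 (−); new bracket [-2, 2.5]
m = 0.25, p(m) = -3.265625 (−); new bracket [-2, 0.25]
m = -0.875, p(m) = 19.919922 (+); new bracket [-0.875, 0.25]
m = -0.3125, p(m) = 5.4993 (+); new bracket [-0.3125, 0.25]
m = -0.03125, p(m) = 0.4766 (+); new bracket [-0.03125, 0.25]
m = 0.109375, p(m) = -1.5462 (−); new bracket [-0.03125, 0.109375]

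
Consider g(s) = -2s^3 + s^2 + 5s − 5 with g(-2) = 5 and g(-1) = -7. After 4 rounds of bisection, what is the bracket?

s = -1.5 gives g = -3.5, negative; keep [-2, -1.5]
s = -1.75 gives g = 0.03125, positive; keep [-1.75, -1.5]
s = -1.625 gives g = -1.902344, negative; keep [-1.75, -1.625]
s = -1.6875 gives g = -0.979, negative; keep [-1.75, -1.6875]

[-1.75, -1.6875]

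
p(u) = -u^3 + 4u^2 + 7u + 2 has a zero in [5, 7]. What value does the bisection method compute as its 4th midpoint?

p(6) = -28 < 0, so the root lies in [5, 6]
p(5.5) = -4.875 < 0, so the root lies in [5, 5.5]
p(5.25) = 4.296875 > 0, so the root lies in [5.25, 5.5]
p(5.375) = -0.0996 < 0, so the root lies in [5.25, 5.375]

5.375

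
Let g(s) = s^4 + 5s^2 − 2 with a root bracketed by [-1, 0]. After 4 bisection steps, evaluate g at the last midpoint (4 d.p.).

-0.3179

g(-0.5) = -0.6875 < 0, so the root lies in [-1, -0.5]
g(-0.75) = 1.128906 > 0, so the root lies in [-0.75, -0.5]
g(-0.625) = 0.105713 > 0, so the root lies in [-0.625, -0.5]
g(-0.5625) = -0.3179 < 0, so the root lies in [-0.625, -0.5625]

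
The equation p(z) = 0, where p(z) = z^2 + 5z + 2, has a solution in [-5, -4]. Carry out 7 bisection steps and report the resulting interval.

m = -4.5, p(m) = -0.25 (−); new bracket [-5, -4.5]
m = -4.75, p(m) = 0.8125 (+); new bracket [-4.75, -4.5]
m = -4.625, p(m) = 0.265625 (+); new bracket [-4.625, -4.5]
m = -4.5625, p(m) = 0.0039 (+); new bracket [-4.5625, -4.5]
m = -4.53125, p(m) = -0.124 (−); new bracket [-4.5625, -4.53125]
m = -4.546875, p(m) = -0.0603 (−); new bracket [-4.5625, -4.546875]
m = -4.5546875, p(m) = -0.0283 (−); new bracket [-4.5625, -4.5546875]

[-4.5625, -4.5546875]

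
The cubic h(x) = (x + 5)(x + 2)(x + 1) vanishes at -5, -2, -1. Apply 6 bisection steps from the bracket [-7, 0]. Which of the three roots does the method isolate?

-5

midpoint -3.5: h = 5.625 > 0 → [-7, -3.5]
midpoint -5.25: h = -3.453125 < 0 → [-5.25, -3.5]
midpoint -4.375: h = 5.009766 > 0 → [-5.25, -4.375]
midpoint -4.8125: h = 2.0105 > 0 → [-5.25, -4.8125]
midpoint -5.03125: h = -0.3819 < 0 → [-5.03125, -4.8125]
midpoint -4.921875: h = 0.8953 > 0 → [-5.03125, -4.921875]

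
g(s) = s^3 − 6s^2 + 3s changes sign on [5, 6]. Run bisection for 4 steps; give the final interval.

[5.4375, 5.5]

m = 5.5, g(m) = 1.375 (+); new bracket [5, 5.5]
m = 5.25, g(m) = -4.921875 (−); new bracket [5.25, 5.5]
m = 5.375, g(m) = -1.931641 (−); new bracket [5.375, 5.5]
m = 5.4375, g(m) = -0.3186 (−); new bracket [5.4375, 5.5]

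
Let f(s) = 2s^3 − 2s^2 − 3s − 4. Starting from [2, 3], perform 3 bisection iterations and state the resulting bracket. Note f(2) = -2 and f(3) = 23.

[2.125, 2.25]

midpoint 2.5: f = 7.25 > 0 → [2, 2.5]
midpoint 2.25: f = 1.90625 > 0 → [2, 2.25]
midpoint 2.125: f = -0.214844 < 0 → [2.125, 2.25]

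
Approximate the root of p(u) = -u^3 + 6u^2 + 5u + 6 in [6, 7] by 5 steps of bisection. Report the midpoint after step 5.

p(6.5) = 17.375 > 0, so the root lies in [6.5, 7]
p(6.75) = 5.578125 > 0, so the root lies in [6.75, 7]
p(6.875) = -0.982422 < 0, so the root lies in [6.75, 6.875]
p(6.8125) = 2.3542 > 0, so the root lies in [6.8125, 6.875]
p(6.84375) = 0.7001 > 0, so the root lies in [6.84375, 6.875]

6.84375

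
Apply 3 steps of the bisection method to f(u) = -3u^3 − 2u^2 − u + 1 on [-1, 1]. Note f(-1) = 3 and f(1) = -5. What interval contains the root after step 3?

[0.25, 0.5]

midpoint 0: f = 1 > 0 → [0, 1]
midpoint 0.5: f = -0.375 < 0 → [0, 0.5]
midpoint 0.25: f = 0.578125 > 0 → [0.25, 0.5]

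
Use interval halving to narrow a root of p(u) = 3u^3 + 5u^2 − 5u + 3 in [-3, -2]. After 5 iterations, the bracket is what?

p(-2.5) = -0.125 < 0, so the root lies in [-2.5, -2]
p(-2.25) = 5.390625 > 0, so the root lies in [-2.5, -2.25]
p(-2.375) = 2.888672 > 0, so the root lies in [-2.5, -2.375]
p(-2.4375) = 1.448 > 0, so the root lies in [-2.5, -2.4375]
p(-2.46875) = 0.6783 > 0, so the root lies in [-2.5, -2.46875]

[-2.5, -2.46875]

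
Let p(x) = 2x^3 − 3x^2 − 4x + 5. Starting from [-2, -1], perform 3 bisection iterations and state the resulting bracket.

[-1.375, -1.25]

m = -1.5, p(m) = -2.5 (−); new bracket [-1.5, -1]
m = -1.25, p(m) = 1.40625 (+); new bracket [-1.5, -1.25]
m = -1.375, p(m) = -0.371094 (−); new bracket [-1.375, -1.25]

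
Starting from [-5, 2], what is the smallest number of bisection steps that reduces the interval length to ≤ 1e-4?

Width after n steps is 7/2^n. Need 2^n ≥ 7/1e-4 = 70000.
2^16 = 65536 < 70000 ≤ 2^17 = 131072, so n = 17.

17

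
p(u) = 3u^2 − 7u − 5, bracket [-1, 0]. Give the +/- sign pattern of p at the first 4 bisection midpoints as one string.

-++-

midpoint -0.5: p = -0.75 < 0 → [-1, -0.5]
midpoint -0.75: p = 1.9375 > 0 → [-0.75, -0.5]
midpoint -0.625: p = 0.546875 > 0 → [-0.625, -0.5]
midpoint -0.5625: p = -0.1133 < 0 → [-0.625, -0.5625]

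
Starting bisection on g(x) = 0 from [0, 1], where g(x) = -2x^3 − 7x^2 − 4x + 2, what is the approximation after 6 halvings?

g(0.5) = -2 < 0, so the root lies in [0, 0.5]
g(0.25) = 0.53125 > 0, so the root lies in [0.25, 0.5]
g(0.375) = -0.589844 < 0, so the root lies in [0.25, 0.375]
g(0.3125) = 0.0054 > 0, so the root lies in [0.3125, 0.375]
g(0.34375) = -0.2834 < 0, so the root lies in [0.3125, 0.34375]
g(0.328125) = -0.1368 < 0, so the root lies in [0.3125, 0.328125]

0.328125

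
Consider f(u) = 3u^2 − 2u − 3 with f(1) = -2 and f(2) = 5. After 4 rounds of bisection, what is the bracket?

m = 1.5, f(m) = 0.75 (+); new bracket [1, 1.5]
m = 1.25, f(m) = -0.8125 (−); new bracket [1.25, 1.5]
m = 1.375, f(m) = -0.078125 (−); new bracket [1.375, 1.5]
m = 1.4375, f(m) = 0.3242 (+); new bracket [1.375, 1.4375]

[1.375, 1.4375]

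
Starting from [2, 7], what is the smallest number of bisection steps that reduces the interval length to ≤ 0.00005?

Width after n steps is 5/2^n. Need 2^n ≥ 5/0.00005 = 100000.
2^16 = 65536 < 100000 ≤ 2^17 = 131072, so n = 17.

17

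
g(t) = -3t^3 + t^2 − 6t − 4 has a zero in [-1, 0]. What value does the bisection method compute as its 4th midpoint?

midpoint -0.5: g = -0.375 < 0 → [-1, -0.5]
midpoint -0.75: g = 2.328125 > 0 → [-0.75, -0.5]
midpoint -0.625: g = 0.873047 > 0 → [-0.625, -0.5]
midpoint -0.5625: g = 0.2253 > 0 → [-0.5625, -0.5]

-0.5625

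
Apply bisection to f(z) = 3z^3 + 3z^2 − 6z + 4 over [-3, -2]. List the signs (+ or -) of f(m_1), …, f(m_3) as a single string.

--+

z = -2.5 gives f = -9.125, negative; keep [-2.5, -2]
z = -2.25 gives f = -1.484375, negative; keep [-2.25, -2]
z = -2.125 gives f = 1.509766, positive; keep [-2.25, -2.125]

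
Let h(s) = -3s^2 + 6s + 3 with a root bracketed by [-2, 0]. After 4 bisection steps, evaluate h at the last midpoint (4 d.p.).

0.3281

midpoint -1: h = -6 < 0 → [-1, 0]
midpoint -0.5: h = -0.75 < 0 → [-0.5, 0]
midpoint -0.25: h = 1.3125 > 0 → [-0.5, -0.25]
midpoint -0.375: h = 0.3281 > 0 → [-0.5, -0.375]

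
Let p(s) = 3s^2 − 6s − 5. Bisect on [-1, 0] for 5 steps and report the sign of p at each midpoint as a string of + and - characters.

-+-++

s = -0.5 gives p = -1.25, negative; keep [-1, -0.5]
s = -0.75 gives p = 1.1875, positive; keep [-0.75, -0.5]
s = -0.625 gives p = -0.078125, negative; keep [-0.75, -0.625]
s = -0.6875 gives p = 0.543, positive; keep [-0.6875, -0.625]
s = -0.65625 gives p = 0.2295, positive; keep [-0.65625, -0.625]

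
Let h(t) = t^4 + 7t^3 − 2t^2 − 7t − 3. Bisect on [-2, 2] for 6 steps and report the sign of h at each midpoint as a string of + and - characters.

t = 0 gives h = -3, negative; keep [0, 2]
t = 1 gives h = -4, negative; keep [1, 2]
t = 1.5 gives h = 10.6875, positive; keep [1, 1.5]
t = 1.25 gives h = 1.2383, positive; keep [1, 1.25]
t = 1.125 gives h = -1.8376, negative; keep [1.125, 1.25]
t = 1.1875 gives h = -0.4223, negative; keep [1.1875, 1.25]

--++--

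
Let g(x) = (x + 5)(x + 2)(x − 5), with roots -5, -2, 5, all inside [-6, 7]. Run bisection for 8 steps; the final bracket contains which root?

5

m = 0.5, g(m) = -61.875 (−); new bracket [0.5, 7]
m = 3.75, g(m) = -62.890625 (−); new bracket [3.75, 7]
m = 5.375, g(m) = 28.693359 (+); new bracket [3.75, 5.375]
m = 4.5625, g(m) = -27.4548 (−); new bracket [4.5625, 5.375]
m = 4.96875, g(m) = -2.1709 (−); new bracket [4.96875, 5.375]
m = 5.171875, g(m) = 12.5385 (+); new bracket [4.96875, 5.171875]
m = 5.0703125, g(m) = 5.0063 (+); new bracket [4.96875, 5.0703125]
m = 5.01953125, g(m) = 1.3737 (+); new bracket [4.96875, 5.01953125]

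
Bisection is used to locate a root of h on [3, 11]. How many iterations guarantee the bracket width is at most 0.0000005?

Width after n steps is 8/2^n. Need 2^n ≥ 8/0.0000005 = 16000000.
2^23 = 8388608 < 16000000 ≤ 2^24 = 16777216, so n = 24.

24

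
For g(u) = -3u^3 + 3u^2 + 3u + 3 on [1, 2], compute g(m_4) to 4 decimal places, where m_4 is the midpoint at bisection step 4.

0.4299

midpoint 1.5: g = 4.125 > 0 → [1.5, 2]
midpoint 1.75: g = 1.359375 > 0 → [1.75, 2]
midpoint 1.875: g = -0.603516 < 0 → [1.75, 1.875]
midpoint 1.8125: g = 0.4299 > 0 → [1.8125, 1.875]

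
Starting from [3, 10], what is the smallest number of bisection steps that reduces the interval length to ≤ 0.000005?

21

Width after n steps is 7/2^n. Need 2^n ≥ 7/0.000005 = 1400000.
2^20 = 1048576 < 1400000 ≤ 2^21 = 2097152, so n = 21.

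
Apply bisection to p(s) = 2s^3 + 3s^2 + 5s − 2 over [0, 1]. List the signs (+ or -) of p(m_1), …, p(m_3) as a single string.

+-+

midpoint 0.5: p = 1.5 > 0 → [0, 0.5]
midpoint 0.25: p = -0.53125 < 0 → [0.25, 0.5]
midpoint 0.375: p = 0.402344 > 0 → [0.25, 0.375]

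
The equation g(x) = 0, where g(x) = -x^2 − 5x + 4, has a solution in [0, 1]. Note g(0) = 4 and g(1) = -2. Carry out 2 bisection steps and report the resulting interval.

[0.5, 0.75]

x = 0.5 gives g = 1.25, positive; keep [0.5, 1]
x = 0.75 gives g = -0.3125, negative; keep [0.5, 0.75]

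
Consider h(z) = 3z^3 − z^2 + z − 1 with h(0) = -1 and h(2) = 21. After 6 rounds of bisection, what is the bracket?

[0.625, 0.65625]

z = 1 gives h = 2, positive; keep [0, 1]
z = 0.5 gives h = -0.375, negative; keep [0.5, 1]
z = 0.75 gives h = 0.453125, positive; keep [0.5, 0.75]
z = 0.625 gives h = -0.0332, negative; keep [0.625, 0.75]
z = 0.6875 gives h = 0.1897, positive; keep [0.625, 0.6875]
z = 0.65625 gives h = 0.0735, positive; keep [0.625, 0.65625]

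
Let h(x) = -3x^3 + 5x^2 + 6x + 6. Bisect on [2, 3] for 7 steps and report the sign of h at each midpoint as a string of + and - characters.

x = 2.5 gives h = 5.375, positive; keep [2.5, 3]
x = 2.75 gives h = -2.078125, negative; keep [2.5, 2.75]
x = 2.625 gives h = 1.939453, positive; keep [2.625, 2.75]
x = 2.6875 gives h = 0.0056, positive; keep [2.6875, 2.75]
x = 2.71875 gives h = -1.0172, negative; keep [2.6875, 2.71875]
x = 2.703125 gives h = -0.5011, negative; keep [2.6875, 2.703125]
x = 2.6953125 gives h = -0.2466, negative; keep [2.6875, 2.6953125]

+-++---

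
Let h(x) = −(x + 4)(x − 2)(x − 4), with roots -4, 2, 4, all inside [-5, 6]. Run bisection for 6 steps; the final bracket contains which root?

midpoint 0.5: h = -23.625 < 0 → [-5, 0.5]
midpoint -2.25: h = -46.484375 < 0 → [-5, -2.25]
midpoint -3.625: h = -16.083984 < 0 → [-5, -3.625]
midpoint -4.3125: h = 16.3977 > 0 → [-4.3125, -3.625]
midpoint -3.96875: h = -1.4864 < 0 → [-4.3125, -3.96875]
midpoint -4.140625: h = 7.0296 > 0 → [-4.140625, -3.96875]

-4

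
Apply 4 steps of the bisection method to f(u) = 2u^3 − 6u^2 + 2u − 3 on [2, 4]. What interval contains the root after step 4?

[2.75, 2.875]

midpoint 3: f = 3 > 0 → [2, 3]
midpoint 2.5: f = -4.25 < 0 → [2.5, 3]
midpoint 2.75: f = -1.28125 < 0 → [2.75, 3]
midpoint 2.875: f = 0.6836 > 0 → [2.75, 2.875]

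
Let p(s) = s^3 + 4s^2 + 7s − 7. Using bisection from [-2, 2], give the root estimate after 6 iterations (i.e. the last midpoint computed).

0.6875

s = 0 gives p = -7, negative; keep [0, 2]
s = 1 gives p = 5, positive; keep [0, 1]
s = 0.5 gives p = -2.375, negative; keep [0.5, 1]
s = 0.75 gives p = 0.9219, positive; keep [0.5, 0.75]
s = 0.625 gives p = -0.8184, negative; keep [0.625, 0.75]
s = 0.6875 gives p = 0.0281, positive; keep [0.625, 0.6875]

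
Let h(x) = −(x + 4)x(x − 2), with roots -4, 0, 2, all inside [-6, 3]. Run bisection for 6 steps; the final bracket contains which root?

m = -1.5, h(m) = -13.125 (−); new bracket [-6, -1.5]
m = -3.75, h(m) = -5.390625 (−); new bracket [-6, -3.75]
m = -4.875, h(m) = 29.326172 (+); new bracket [-4.875, -3.75]
m = -4.3125, h(m) = 8.5071 (+); new bracket [-4.3125, -3.75]
m = -4.03125, h(m) = 0.7598 (+); new bracket [-4.03125, -3.75]
m = -3.890625, h(m) = -2.5067 (−); new bracket [-4.03125, -3.890625]

-4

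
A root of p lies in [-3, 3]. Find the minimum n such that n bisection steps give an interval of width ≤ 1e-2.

10

Width after n steps is 6/2^n. Need 2^n ≥ 6/1e-2 = 600.
2^9 = 512 < 600 ≤ 2^10 = 1024, so n = 10.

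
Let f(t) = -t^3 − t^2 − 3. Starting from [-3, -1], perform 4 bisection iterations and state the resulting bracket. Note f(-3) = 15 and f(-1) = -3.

t = -2 gives f = 1, positive; keep [-2, -1]
t = -1.5 gives f = -1.875, negative; keep [-2, -1.5]
t = -1.75 gives f = -0.703125, negative; keep [-2, -1.75]
t = -1.875 gives f = 0.0762, positive; keep [-1.875, -1.75]

[-1.875, -1.75]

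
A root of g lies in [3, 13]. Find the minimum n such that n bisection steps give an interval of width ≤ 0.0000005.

Width after n steps is 10/2^n. Need 2^n ≥ 10/0.0000005 = 20000000.
2^24 = 16777216 < 20000000 ≤ 2^25 = 33554432, so n = 25.

25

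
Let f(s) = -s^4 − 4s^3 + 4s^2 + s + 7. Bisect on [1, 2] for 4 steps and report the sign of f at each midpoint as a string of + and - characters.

f(1.5) = -1.0625 < 0, so the root lies in [1, 1.5]
f(1.25) = 4.246094 > 0, so the root lies in [1.25, 1.5]
f(1.375) = 1.9646 > 0, so the root lies in [1.375, 1.5]
f(1.4375) = 0.5513 > 0, so the root lies in [1.4375, 1.5]

-+++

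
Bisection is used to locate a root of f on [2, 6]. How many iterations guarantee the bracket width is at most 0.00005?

17

Width after n steps is 4/2^n. Need 2^n ≥ 4/0.00005 = 80000.
2^16 = 65536 < 80000 ≤ 2^17 = 131072, so n = 17.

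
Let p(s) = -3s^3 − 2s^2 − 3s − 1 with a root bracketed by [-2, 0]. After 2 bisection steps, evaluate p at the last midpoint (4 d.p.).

0.3750

m = -1, p(m) = 3 (+); new bracket [-1, 0]
m = -0.5, p(m) = 0.375 (+); new bracket [-0.5, 0]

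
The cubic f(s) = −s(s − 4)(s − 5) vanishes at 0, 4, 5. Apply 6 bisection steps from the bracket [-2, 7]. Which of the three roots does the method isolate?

s = 2.5 gives f = -9.375, negative; keep [-2, 2.5]
s = 0.25 gives f = -4.453125, negative; keep [-2, 0.25]
s = -0.875 gives f = 25.060547, positive; keep [-0.875, 0.25]
s = -0.3125 gives f = 7.1594, positive; keep [-0.3125, 0.25]
s = -0.03125 gives f = 0.6338, positive; keep [-0.03125, 0.25]
s = 0.109375 gives f = -2.0811, negative; keep [-0.03125, 0.109375]

0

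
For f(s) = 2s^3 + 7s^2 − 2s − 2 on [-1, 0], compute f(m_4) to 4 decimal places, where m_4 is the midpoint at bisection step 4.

0.0474

f(-0.5) = 0.5 > 0, so the root lies in [-0.5, 0]
f(-0.25) = -1.09375 < 0, so the root lies in [-0.5, -0.25]
f(-0.375) = -0.371094 < 0, so the root lies in [-0.5, -0.375]
f(-0.4375) = 0.0474 > 0, so the root lies in [-0.4375, -0.375]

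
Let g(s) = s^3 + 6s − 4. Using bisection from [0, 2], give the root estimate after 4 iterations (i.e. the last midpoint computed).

s = 1 gives g = 3, positive; keep [0, 1]
s = 0.5 gives g = -0.875, negative; keep [0.5, 1]
s = 0.75 gives g = 0.921875, positive; keep [0.5, 0.75]
s = 0.625 gives g = -0.0059, negative; keep [0.625, 0.75]

0.625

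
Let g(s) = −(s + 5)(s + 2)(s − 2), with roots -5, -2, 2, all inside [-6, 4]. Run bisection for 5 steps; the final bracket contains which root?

2

g(-1) = 12 > 0, so the root lies in [-1, 4]
g(1.5) = 11.375 > 0, so the root lies in [1.5, 4]
g(2.75) = -27.609375 < 0, so the root lies in [1.5, 2.75]
g(2.125) = -3.6738 < 0, so the root lies in [1.5, 2.125]
g(1.8125) = 4.8699 > 0, so the root lies in [1.8125, 2.125]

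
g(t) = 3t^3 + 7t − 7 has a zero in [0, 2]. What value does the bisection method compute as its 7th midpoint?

0.796875

t = 1 gives g = 3, positive; keep [0, 1]
t = 0.5 gives g = -3.125, negative; keep [0.5, 1]
t = 0.75 gives g = -0.484375, negative; keep [0.75, 1]
t = 0.875 gives g = 1.1348, positive; keep [0.75, 0.875]
t = 0.8125 gives g = 0.2966, positive; keep [0.75, 0.8125]
t = 0.78125 gives g = -0.1007, negative; keep [0.78125, 0.8125]
t = 0.796875 gives g = 0.0962, positive; keep [0.78125, 0.796875]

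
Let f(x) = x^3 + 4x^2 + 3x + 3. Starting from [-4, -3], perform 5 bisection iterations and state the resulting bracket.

[-3.375, -3.34375]

midpoint -3.5: f = -1.375 < 0 → [-3.5, -3]
midpoint -3.25: f = 1.171875 > 0 → [-3.5, -3.25]
midpoint -3.375: f = -0.005859 < 0 → [-3.375, -3.25]
midpoint -3.3125: f = 0.6062 > 0 → [-3.375, -3.3125]
midpoint -3.34375: f = 0.3061 > 0 → [-3.375, -3.34375]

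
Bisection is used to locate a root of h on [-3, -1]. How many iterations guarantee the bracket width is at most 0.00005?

Width after n steps is 2/2^n. Need 2^n ≥ 2/0.00005 = 40000.
2^15 = 32768 < 40000 ≤ 2^16 = 65536, so n = 16.

16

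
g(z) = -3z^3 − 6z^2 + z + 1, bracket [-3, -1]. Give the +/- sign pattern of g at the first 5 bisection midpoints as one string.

z = -2 gives g = -1, negative; keep [-3, -2]
z = -2.5 gives g = 7.875, positive; keep [-2.5, -2]
z = -2.25 gives g = 2.546875, positive; keep [-2.25, -2]
z = -2.125 gives g = 0.5684, positive; keep [-2.125, -2]
z = -2.0625 gives g = -0.2649, negative; keep [-2.125, -2.0625]

-+++-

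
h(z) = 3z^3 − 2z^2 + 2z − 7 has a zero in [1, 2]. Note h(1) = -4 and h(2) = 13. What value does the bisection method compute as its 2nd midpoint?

1.25

z = 1.5 gives h = 1.625, positive; keep [1, 1.5]
z = 1.25 gives h = -1.765625, negative; keep [1.25, 1.5]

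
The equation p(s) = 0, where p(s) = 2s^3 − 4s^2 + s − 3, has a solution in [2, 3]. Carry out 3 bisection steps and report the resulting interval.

midpoint 2.5: p = 5.75 > 0 → [2, 2.5]
midpoint 2.25: p = 1.78125 > 0 → [2, 2.25]
midpoint 2.125: p = 0.253906 > 0 → [2, 2.125]

[2, 2.125]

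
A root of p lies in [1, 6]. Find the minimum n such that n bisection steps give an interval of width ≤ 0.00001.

Width after n steps is 5/2^n. Need 2^n ≥ 5/0.00001 = 500000.
2^18 = 262144 < 500000 ≤ 2^19 = 524288, so n = 19.

19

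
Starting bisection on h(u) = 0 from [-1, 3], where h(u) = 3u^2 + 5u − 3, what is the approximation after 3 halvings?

midpoint 1: h = 5 > 0 → [-1, 1]
midpoint 0: h = -3 < 0 → [0, 1]
midpoint 0.5: h = 0.25 > 0 → [0, 0.5]

0.5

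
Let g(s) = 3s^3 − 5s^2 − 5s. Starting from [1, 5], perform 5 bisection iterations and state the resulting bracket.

[2.25, 2.375]

midpoint 3: g = 21 > 0 → [1, 3]
midpoint 2: g = -6 < 0 → [2, 3]
midpoint 2.5: g = 3.125 > 0 → [2, 2.5]
midpoint 2.25: g = -2.3906 < 0 → [2.25, 2.5]
midpoint 2.375: g = 0.1113 > 0 → [2.25, 2.375]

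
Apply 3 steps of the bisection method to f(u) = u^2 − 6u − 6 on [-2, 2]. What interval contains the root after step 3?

[-1, -0.5]

f(0) = -6 < 0, so the root lies in [-2, 0]
f(-1) = 1 > 0, so the root lies in [-1, 0]
f(-0.5) = -2.75 < 0, so the root lies in [-1, -0.5]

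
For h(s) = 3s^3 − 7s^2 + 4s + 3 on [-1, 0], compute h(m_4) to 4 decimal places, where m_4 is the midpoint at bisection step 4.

s = -0.5 gives h = -1.125, negative; keep [-0.5, 0]
s = -0.25 gives h = 1.515625, positive; keep [-0.5, -0.25]
s = -0.375 gives h = 0.357422, positive; keep [-0.5, -0.375]
s = -0.4375 gives h = -0.3411, negative; keep [-0.4375, -0.375]

-0.3411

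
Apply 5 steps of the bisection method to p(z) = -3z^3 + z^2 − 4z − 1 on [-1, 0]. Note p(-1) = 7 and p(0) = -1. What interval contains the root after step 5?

z = -0.5 gives p = 1.625, positive; keep [-0.5, 0]
z = -0.25 gives p = 0.109375, positive; keep [-0.25, 0]
z = -0.125 gives p = -0.478516, negative; keep [-0.25, -0.125]
z = -0.1875 gives p = -0.1951, negative; keep [-0.25, -0.1875]
z = -0.21875 gives p = -0.0457, negative; keep [-0.25, -0.21875]

[-0.25, -0.21875]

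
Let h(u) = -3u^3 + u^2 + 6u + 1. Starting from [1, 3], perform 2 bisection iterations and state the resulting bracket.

m = 2, h(m) = -7 (−); new bracket [1, 2]
m = 1.5, h(m) = 2.125 (+); new bracket [1.5, 2]

[1.5, 2]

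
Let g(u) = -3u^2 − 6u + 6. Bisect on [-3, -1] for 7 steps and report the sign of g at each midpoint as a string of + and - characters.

++-+++-

g(-2) = 6 > 0, so the root lies in [-3, -2]
g(-2.5) = 2.25 > 0, so the root lies in [-3, -2.5]
g(-2.75) = -0.1875 < 0, so the root lies in [-2.75, -2.5]
g(-2.625) = 1.0781 > 0, so the root lies in [-2.75, -2.625]
g(-2.6875) = 0.457 > 0, so the root lies in [-2.75, -2.6875]
g(-2.71875) = 0.1377 > 0, so the root lies in [-2.75, -2.71875]
g(-2.734375) = -0.0242 < 0, so the root lies in [-2.734375, -2.71875]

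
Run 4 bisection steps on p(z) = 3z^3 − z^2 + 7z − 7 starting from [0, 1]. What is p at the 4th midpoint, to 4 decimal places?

-0.3635

m = 0.5, p(m) = -3.375 (−); new bracket [0.5, 1]
m = 0.75, p(m) = -1.046875 (−); new bracket [0.75, 1]
m = 0.875, p(m) = 0.369141 (+); new bracket [0.75, 0.875]
m = 0.8125, p(m) = -0.3635 (−); new bracket [0.8125, 0.875]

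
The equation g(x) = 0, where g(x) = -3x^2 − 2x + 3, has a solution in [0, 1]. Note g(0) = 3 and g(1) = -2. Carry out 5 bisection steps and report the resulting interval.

g(0.5) = 1.25 > 0, so the root lies in [0.5, 1]
g(0.75) = -0.1875 < 0, so the root lies in [0.5, 0.75]
g(0.625) = 0.578125 > 0, so the root lies in [0.625, 0.75]
g(0.6875) = 0.207 > 0, so the root lies in [0.6875, 0.75]
g(0.71875) = 0.0127 > 0, so the root lies in [0.71875, 0.75]

[0.71875, 0.75]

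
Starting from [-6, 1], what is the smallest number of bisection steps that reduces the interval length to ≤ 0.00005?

Width after n steps is 7/2^n. Need 2^n ≥ 7/0.00005 = 140000.
2^17 = 131072 < 140000 ≤ 2^18 = 262144, so n = 18.

18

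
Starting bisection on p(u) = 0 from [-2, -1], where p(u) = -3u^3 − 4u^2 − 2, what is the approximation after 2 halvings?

-1.75

midpoint -1.5: p = -0.875 < 0 → [-2, -1.5]
midpoint -1.75: p = 1.828125 > 0 → [-1.75, -1.5]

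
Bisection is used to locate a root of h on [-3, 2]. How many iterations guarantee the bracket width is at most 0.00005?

17

Width after n steps is 5/2^n. Need 2^n ≥ 5/0.00005 = 100000.
2^16 = 65536 < 100000 ≤ 2^17 = 131072, so n = 17.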